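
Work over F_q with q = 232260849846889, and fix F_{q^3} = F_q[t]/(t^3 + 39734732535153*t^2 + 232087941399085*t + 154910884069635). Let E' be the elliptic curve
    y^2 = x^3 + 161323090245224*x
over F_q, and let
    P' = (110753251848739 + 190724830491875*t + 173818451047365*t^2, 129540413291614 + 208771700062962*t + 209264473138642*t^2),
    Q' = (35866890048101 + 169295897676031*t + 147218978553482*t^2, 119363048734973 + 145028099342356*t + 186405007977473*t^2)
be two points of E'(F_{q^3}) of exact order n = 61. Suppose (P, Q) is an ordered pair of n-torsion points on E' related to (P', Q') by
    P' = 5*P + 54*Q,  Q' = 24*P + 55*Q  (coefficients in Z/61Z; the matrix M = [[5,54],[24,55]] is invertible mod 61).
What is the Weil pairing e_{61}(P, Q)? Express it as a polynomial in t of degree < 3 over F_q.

77068719292374 + 36494168937924*t + 107136070759020*t^2

e_{61} is bilinear + alternating on E[61], so e_{61}(5*P + 54*Q, 24*P + 55*Q) = e_{61}(P,Q)^(5*55-54*24).
So e_{61}(P,Q) = e_{61}(P',Q')^{42}, since 16*42 = 1 mod 61.
6-bit Miller (111101) on E'/F_{232260849846889} with a'=161323090245224, b'=0: accumulate tangent/chord ratios at Q'+S and P'+S'.
f_P(D_Q)/f_Q(D_P) = 166123216143966 + 50280938343767*t + 140594619903147*t^2.
Hence e(P,Q) = 77068719292374 + 36494168937924*t + 107136070759020*t^2 in F_{232260849846889^3}^*.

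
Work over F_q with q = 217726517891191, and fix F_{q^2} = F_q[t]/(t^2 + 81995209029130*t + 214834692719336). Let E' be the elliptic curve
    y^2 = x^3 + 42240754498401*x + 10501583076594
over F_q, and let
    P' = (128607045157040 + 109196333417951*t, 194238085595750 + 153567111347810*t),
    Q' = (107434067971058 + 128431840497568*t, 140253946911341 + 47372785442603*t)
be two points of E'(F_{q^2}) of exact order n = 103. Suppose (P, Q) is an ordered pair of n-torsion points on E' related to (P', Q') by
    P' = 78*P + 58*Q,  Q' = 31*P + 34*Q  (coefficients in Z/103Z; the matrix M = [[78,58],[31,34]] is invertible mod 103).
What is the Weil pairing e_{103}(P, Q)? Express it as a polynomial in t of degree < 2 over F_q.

The 103-Weil pairing on E[103] over F_{217726517891191} is alternating-bilinear: e_{103}(P',Q') = e_{103}(P,Q)^det(M).
So e_{103}(P,Q) = e_{103}(P',Q')^{79}, since 30*79 = 1 mod 103.
Build f_{103,P'} and f_{103,Q'} via the 7-bit ladder of 103=1100111_2; evaluate at shifted divisors; quotient in F_{217726517891191^2}.
So e_{103}(P',Q') = 138435228982831 + 180094898656109*t.
Raise to 79: e(P,Q) = 27620388443417 + 28885329512415*t in mu_{103}.

27620388443417 + 28885329512415*t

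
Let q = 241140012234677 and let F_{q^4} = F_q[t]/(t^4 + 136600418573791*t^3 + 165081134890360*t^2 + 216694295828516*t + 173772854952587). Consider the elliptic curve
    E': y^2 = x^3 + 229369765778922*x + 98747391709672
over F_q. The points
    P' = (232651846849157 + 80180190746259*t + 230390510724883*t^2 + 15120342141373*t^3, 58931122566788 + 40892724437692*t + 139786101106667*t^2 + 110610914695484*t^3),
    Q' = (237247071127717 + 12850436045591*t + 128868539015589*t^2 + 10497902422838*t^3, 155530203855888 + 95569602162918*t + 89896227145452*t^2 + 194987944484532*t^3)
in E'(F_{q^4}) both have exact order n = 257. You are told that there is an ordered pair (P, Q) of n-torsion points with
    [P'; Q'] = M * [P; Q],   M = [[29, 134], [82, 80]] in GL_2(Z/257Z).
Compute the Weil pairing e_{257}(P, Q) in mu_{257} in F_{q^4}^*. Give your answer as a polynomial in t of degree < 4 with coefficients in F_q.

The 257-Weil pairing on E[257] over F_{241140012234677} is alternating-bilinear: e_{257}(P',Q') = e_{257}(P,Q)^det(M).
So e_{257}(P,Q) = e_{257}(P',Q')^{246}, since 70*246 = 1 mod 257.
Build f_{257,P'} and f_{257,Q'} via the 9-bit ladder of 257=100000001_2; evaluate at shifted divisors; quotient in F_{241140012234677^4}.
Result: e(P',Q') = 45134750717541 + 151640665994124*t + 184987393647114*t^2 + 134389433337461*t^3.
Thus e_{257}(P,Q) = 46968292704070 + 116864159200496*t + 15054507257959*t^2 + 114318678893864*t^3.

46968292704070 + 116864159200496*t + 15054507257959*t^2 + 114318678893864*t^3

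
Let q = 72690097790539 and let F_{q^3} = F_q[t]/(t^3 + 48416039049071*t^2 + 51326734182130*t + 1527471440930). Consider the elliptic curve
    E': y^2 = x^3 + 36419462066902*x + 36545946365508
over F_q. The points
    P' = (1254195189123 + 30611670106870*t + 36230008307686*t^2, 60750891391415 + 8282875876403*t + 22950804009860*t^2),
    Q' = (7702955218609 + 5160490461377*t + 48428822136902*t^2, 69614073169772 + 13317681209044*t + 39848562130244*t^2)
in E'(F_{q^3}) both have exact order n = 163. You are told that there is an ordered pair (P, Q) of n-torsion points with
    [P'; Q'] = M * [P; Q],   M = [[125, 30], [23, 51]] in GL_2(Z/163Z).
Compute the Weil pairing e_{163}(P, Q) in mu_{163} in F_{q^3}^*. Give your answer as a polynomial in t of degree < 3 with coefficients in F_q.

63682143105308 + 21978378525459*t + 62187527869373*t^2

Since e_{163}(P,P)=e_{163}(Q,Q)=1 and e_{163}(Q,P)=e_{163}(P,Q)^{-1}, expanding e_{163}(125*P + 30*Q,23*P + 51*Q) leaves e(P,Q)^det(M).
det(M) mod 163 = 143; its inverse in (Z/163)^* is 57 (check: 143*57 mod 163 = 1).
8-bit Miller (10100011) on E'/F_{72690097790539} with a'=36419462066902, b'=36545946365508: accumulate tangent/chord ratios at Q'+S and P'+S'.
e_{163}(P',Q') = 65568193175760 + 39652237097020*t + 43430581045852*t^2.
e_{163}(P,Q) = (65568193175760 + 39652237097020*t + 43430581045852*t^2)^{57} = 63682143105308 + 21978378525459*t + 62187527869373*t^2.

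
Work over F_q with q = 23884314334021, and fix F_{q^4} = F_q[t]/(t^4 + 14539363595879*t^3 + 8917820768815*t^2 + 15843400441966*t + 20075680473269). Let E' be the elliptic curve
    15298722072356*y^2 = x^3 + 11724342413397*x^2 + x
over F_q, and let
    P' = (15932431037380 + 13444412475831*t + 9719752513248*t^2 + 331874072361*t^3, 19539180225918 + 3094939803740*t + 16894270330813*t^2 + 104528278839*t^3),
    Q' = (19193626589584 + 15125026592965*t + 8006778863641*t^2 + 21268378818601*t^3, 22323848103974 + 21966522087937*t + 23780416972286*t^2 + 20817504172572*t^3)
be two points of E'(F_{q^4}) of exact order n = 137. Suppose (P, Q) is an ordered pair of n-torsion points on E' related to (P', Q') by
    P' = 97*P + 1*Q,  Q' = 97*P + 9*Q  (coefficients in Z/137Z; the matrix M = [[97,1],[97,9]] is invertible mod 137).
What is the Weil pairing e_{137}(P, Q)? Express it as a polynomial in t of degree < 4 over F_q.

20518400288654 + 17071924555445*t + 11224904609210*t^2 + 4276154218403*t^3

Under M = [[97,1],[97,9]] in GL_2(Z/137), e_{137}(P',Q') = e_{137}(P,Q)^(97*9-1*97 mod 137).
Hence e(P,Q) = e(P',Q')^{134} where 134 = 91^{-1} mod 137.
Montgomery->Weierstrass: x_W = 3615316805178*x+8968224877584, y_W=3615316805178*y on F_{23884314334021}; lands on y^2=x^3+14802689832640*x+7521608033717.
Build f_{137,P'} and f_{137,Q'} via the 8-bit ladder of 137=10001001_2; evaluate at shifted divisors; quotient in F_{23884314334021^4}.
Result: e(P',Q') = 16734069042126 + 21410794062374*t + 9595354930600*t^2 + 22743663674245*t^3.
e_{137}(P,Q) = (16734069042126 + 21410794062374*t + 9595354930600*t^2 + 22743663674245*t^3)^{134} = 20518400288654 + 17071924555445*t + 11224904609210*t^2 + 4276154218403*t^3.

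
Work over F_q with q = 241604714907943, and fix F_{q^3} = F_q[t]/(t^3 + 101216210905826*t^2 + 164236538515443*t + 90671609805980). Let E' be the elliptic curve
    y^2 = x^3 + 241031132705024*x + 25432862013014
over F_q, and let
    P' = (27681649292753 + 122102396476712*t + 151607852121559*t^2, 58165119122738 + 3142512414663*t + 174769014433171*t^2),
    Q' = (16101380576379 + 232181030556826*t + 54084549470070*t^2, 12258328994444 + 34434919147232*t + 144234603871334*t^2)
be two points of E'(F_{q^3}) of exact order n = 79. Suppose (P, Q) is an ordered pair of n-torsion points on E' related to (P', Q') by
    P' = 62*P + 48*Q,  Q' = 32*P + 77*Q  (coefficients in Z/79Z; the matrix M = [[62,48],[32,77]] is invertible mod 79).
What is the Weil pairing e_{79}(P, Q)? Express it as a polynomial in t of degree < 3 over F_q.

173098924413126 + 209216474251530*t + 2664109355435*t^2

e_{79} is bilinear + alternating on E[79], so e_{79}(62*P + 48*Q, 32*P + 77*Q) = e_{79}(P,Q)^(62*77-48*32).
62*77 - 48*32 = 3238; reduced mod 79: det = 78, inverse 78.
Double-and-add over 1001111: 7-1 doublings, 5-1 additions; each step l_{T,T}/v_{2T} or l_{T,P'}/v at Q'+S for random S.
So e_{79}(P',Q') = 104601174770295 + 3090385525782*t + 13514473106558*t^2.
Hence e(P,Q) = 173098924413126 + 209216474251530*t + 2664109355435*t^2 in F_{241604714907943^3}^*.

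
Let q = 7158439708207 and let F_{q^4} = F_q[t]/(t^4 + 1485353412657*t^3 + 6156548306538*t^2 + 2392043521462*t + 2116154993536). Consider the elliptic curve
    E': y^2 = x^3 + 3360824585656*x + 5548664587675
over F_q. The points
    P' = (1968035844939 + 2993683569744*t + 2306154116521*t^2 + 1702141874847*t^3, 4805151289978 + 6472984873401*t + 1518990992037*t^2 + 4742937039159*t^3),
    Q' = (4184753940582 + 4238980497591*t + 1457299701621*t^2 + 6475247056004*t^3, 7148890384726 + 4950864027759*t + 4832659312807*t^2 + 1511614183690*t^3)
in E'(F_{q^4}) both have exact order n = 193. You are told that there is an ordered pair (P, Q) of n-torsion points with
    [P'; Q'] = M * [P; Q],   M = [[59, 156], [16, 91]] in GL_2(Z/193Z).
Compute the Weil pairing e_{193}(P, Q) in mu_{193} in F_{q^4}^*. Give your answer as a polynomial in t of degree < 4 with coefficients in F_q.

Under M = [[59,156],[16,91]] in GL_2(Z/193), e_{193}(P',Q') = e_{193}(P,Q)^(59*91-156*16 mod 193).
det M = 59*91 - 156*16 = 2873 = 171 (mod 193); 171^{-1} = 114 (mod 193).
Build f_{193,P'} and f_{193,Q'} via the 8-bit ladder of 193=11000001_2; evaluate at shifted divisors; quotient in F_{7158439708207^4}.
Miller gives e_{193}(P',Q') = 5860815653394 + 4930253871634*t + 5189076215534*t^2 + 2381725398696*t^3 in F_{7158439708207^4}.
(5860815653394 + 4930253871634*t + 5189076215534*t^2 + 2381725398696*t^3)^{114} mod (7158439708207,f) = 2500862997144 + 6644839400736*t + 2357021773302*t^2 + 920195924862*t^3.

2500862997144 + 6644839400736*t + 2357021773302*t^2 + 920195924862*t^3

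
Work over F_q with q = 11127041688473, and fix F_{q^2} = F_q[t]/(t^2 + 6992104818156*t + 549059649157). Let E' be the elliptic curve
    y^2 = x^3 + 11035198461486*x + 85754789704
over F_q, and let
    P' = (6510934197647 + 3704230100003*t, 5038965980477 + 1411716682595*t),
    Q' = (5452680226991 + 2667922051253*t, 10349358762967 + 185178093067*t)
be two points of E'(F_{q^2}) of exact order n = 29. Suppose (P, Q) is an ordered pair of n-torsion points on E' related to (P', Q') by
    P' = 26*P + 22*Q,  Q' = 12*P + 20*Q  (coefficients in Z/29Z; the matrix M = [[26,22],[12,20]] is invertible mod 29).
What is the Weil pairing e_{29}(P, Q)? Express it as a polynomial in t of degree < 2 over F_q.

44046760912 + 9250888631715*t

Alternating bilinearity on E[29] (values in mu_{29} in F_{11127041688473^2}) gives e(P',Q') = e(P,Q)^det(M).
det(M) mod 29 = 24; its inverse in (Z/29)^* is 23 (check: 24*23 mod 29 = 1).
Miller loop for e_{29} over F_{11127041688473^2}: bits of 29 = 11101; 4 double steps + 3 add steps, l/v at each.
f_P(D_Q)/f_Q(D_P) = 7709206560334 + 9865605200164*t.
Hence e(P,Q) = 44046760912 + 9250888631715*t in F_{11127041688473^2}^*.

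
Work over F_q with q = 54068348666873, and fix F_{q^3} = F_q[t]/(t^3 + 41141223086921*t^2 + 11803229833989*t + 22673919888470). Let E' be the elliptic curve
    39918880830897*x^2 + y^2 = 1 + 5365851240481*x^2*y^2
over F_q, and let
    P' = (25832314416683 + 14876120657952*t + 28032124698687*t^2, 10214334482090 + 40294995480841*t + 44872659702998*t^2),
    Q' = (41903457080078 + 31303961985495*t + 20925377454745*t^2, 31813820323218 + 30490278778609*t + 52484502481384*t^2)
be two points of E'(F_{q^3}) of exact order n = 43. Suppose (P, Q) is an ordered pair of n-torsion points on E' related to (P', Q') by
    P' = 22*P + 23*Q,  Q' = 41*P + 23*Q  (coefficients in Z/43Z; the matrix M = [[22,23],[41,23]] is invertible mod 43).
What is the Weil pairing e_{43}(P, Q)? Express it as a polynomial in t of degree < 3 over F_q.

Under M = [[22,23],[41,23]] in GL_2(Z/43), e_{43}(P',Q') = e_{43}(P,Q)^(22*23-23*41 mod 43).
Hence e(P,Q) = e(P',Q')^{6} where 6 = 36^{-1} mod 43.
Map (x,y)_Ed via u=(1+y)/(1-y), v=(1+y)/((1-y)x) to Montgomery A=7928446482294,B=30724776027437; then to (a',b')=(9895530502686,12006970431909).
6-bit Miller (101011) on E'/F_{54068348666873} with a'=9895530502686, b'=12006970431909: accumulate tangent/chord ratios at Q'+S and P'+S'.
Result: e(P',Q') = 34473878844240 + 49173317809750*t + 20780460249581*t^2.
Raise to 6: e(P,Q) = 32929270196735 + 13715431522160*t + 34675453533172*t^2 in mu_{43}.

32929270196735 + 13715431522160*t + 34675453533172*t^2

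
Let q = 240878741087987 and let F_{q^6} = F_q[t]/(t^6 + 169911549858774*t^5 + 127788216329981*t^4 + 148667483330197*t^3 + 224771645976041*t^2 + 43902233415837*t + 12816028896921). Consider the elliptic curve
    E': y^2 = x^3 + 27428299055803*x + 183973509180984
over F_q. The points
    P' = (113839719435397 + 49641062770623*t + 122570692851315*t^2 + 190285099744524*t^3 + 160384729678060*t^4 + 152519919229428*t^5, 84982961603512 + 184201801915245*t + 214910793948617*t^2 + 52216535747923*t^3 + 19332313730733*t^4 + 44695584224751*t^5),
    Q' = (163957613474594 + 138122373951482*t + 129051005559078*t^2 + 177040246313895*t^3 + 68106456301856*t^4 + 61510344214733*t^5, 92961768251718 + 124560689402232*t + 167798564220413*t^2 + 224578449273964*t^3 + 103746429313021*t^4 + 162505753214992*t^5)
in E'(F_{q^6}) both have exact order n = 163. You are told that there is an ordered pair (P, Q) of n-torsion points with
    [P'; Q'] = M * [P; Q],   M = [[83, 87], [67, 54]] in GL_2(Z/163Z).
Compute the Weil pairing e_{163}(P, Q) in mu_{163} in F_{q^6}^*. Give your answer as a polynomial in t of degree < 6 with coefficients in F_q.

e_{163} is bilinear + alternating on E[163], so e_{163}(83*P + 87*Q, 67*P + 54*Q) = e_{163}(P,Q)^(83*54-87*67).
det M = 83*54 - 87*67 = -1347 = 120 (mod 163); 120^{-1} = 72 (mod 163).
n = 163 = (10100011)_2 (8 bits, wt 4); accumulate f_{163,P'}(Q'+S)/f_{163,P'}(S) along the 7-step ladder.
The quotient is 97949689425179 + 147971033801068*t + 85033666148299*t^2 + 108140640825139*t^3 + 144229210040544*t^4 + 114434272371144*t^5.
Thus e_{163}(P,Q) = 168644618426969 + 79162383325449*t + 99763131283758*t^2 + 200461292565083*t^3 + 134765660220818*t^4 + 20496580527080*t^5.

168644618426969 + 79162383325449*t + 99763131283758*t^2 + 200461292565083*t^3 + 134765660220818*t^4 + 20496580527080*t^5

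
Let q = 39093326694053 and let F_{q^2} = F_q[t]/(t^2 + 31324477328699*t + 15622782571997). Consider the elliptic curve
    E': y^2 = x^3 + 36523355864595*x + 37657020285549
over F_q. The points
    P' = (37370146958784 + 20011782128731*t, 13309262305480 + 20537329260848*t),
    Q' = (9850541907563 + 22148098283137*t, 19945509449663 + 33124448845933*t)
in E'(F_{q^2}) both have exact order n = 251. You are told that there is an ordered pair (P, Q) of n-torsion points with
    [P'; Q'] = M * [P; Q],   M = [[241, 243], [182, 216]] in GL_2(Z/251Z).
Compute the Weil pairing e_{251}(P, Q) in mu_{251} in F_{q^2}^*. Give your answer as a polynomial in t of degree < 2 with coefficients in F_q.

The 251-Weil pairing on E[251] over F_{39093326694053} is alternating-bilinear: e_{251}(P',Q') = e_{251}(P,Q)^det(M).
Hence e(P,Q) = e(P',Q')^{41} where 41 = 49^{-1} mod 251.
Miller loop for e_{251} over F_{39093326694053^2}: bits of 251 = 11111011; 7 double steps + 6 add steps, l/v at each.
f_P(D_Q)/f_Q(D_P) = 38670685425681 + 7384377206808*t.
e_{251}(P,Q) = (38670685425681 + 7384377206808*t)^{41} = 35084148345119 + 21444176682539*t.

35084148345119 + 21444176682539*t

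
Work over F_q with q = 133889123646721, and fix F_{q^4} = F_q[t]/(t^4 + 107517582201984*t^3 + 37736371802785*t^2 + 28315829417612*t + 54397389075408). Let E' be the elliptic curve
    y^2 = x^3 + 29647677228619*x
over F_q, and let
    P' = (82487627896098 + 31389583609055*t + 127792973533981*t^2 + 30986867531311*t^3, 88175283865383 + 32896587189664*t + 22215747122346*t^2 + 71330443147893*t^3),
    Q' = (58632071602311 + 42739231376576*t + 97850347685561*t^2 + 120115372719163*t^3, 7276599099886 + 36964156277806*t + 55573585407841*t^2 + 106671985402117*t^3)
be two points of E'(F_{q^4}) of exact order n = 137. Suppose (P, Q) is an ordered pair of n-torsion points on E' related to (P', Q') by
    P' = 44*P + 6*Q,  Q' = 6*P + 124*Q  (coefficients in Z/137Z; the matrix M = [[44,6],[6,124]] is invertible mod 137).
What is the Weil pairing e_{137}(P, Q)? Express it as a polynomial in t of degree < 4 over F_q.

6600266867842 + 33389319118106*t + 120085939753930*t^2 + 129698474876703*t^3

e_{137} is bilinear + alternating on E[137], so e_{137}(44*P + 6*Q, 6*P + 124*Q) = e_{137}(P,Q)^(44*124-6*6).
det M = 44*124 - 6*6 = 5420 = 77 (mod 137); 77^{-1} = 121 (mod 137).
Run Miller on y^2=x^3+29647677228619*x over F_{133889123646721}: ladder 10001001 (8 bits); e = f_P(D_Q)/f_Q(D_P).
e_{137}(P',Q') = 95336106004385 + 90708033548072*t + 37296215677915*t^2 + 86681859514823*t^3.
e_{137}(P,Q) = (95336106004385 + 90708033548072*t + 37296215677915*t^2 + 86681859514823*t^3)^{121} = 6600266867842 + 33389319118106*t + 120085939753930*t^2 + 129698474876703*t^3.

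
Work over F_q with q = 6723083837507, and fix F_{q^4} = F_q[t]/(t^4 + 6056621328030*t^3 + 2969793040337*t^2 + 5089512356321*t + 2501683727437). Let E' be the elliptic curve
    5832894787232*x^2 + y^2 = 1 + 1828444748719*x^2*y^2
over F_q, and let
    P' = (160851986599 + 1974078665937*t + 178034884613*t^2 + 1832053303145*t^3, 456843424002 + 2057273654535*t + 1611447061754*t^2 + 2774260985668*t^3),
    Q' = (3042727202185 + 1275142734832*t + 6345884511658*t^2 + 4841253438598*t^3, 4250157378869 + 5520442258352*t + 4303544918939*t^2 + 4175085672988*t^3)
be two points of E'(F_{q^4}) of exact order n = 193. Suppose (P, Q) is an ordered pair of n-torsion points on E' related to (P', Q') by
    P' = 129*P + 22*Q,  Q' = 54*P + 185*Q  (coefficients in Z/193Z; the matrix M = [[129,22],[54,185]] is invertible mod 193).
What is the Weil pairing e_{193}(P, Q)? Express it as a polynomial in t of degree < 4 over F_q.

4537237986769 + 1476633731349*t + 5860301734043*t^2 + 4450541001145*t^3

e_{193}(aP+bQ,cP+dQ) = e_{193}(P,Q)^(ad-bc); with (a,b,c,d)=(129,22,54,185) this gives the det-193 law.
So e_{193}(P,Q) = e_{193}(P',Q')^{191}, since 96*191 = 1 mod 193.
Edwards->Montgomery: u=(1+y)/(1-y), v=u/x -> 2748361371045v^2=u^3+2224117841812u^2+u; then x_W=2681883469005u+4638431841412: y^2=x^3+4888126943551*x+3258397230390.
n = 193 = (11000001)_2 (8 bits, wt 3); accumulate f_{193,P'}(Q'+S)/f_{193,P'}(S) along the 7-step ladder.
So e_{193}(P',Q') = 5054404306112 + 5769290507513*t + 6333521284558*t^2 + 1436776825065*t^3.
e_{193}(P,Q) = (5054404306112 + 5769290507513*t + 6333521284558*t^2 + 1436776825065*t^3)^{191} = 4537237986769 + 1476633731349*t + 5860301734043*t^2 + 4450541001145*t^3.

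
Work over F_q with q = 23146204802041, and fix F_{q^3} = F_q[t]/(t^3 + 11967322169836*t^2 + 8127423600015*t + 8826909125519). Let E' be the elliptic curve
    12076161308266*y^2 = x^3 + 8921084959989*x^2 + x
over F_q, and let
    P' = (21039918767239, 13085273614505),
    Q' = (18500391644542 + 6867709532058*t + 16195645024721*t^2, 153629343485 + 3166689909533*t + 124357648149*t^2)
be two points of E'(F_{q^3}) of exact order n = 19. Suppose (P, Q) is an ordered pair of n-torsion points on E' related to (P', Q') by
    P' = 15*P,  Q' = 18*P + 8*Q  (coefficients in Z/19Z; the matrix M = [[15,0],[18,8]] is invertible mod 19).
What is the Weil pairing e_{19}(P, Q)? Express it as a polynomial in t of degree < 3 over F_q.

22300901898420 + 2335756053405*t + 17089523885985*t^2

e_{19}(aP+bQ,cP+dQ) = e_{19}(P,Q)^(ad-bc); with (a,b,c,d)=(15,0,18,8) this gives the det-19 law.
Hence e(P,Q) = e(P',Q')^{16} where 16 = 6^{-1} mod 19.
Undo Montgomery via alpha=6964237089649, beta=10521750165139: (a',b')=(17673276688831,8678467845478) over F_{23146204802041}.
Run Miller on y^2=x^3+17673276688831*x+8678467845478 over F_{23146204802041}: ladder 10011 (5 bits); e = f_P(D_Q)/f_Q(D_P).
f_P(D_Q)/f_Q(D_P) = 7169159889265 + 9318653279666*t + 13962586836479*t^2.
(7169159889265 + 9318653279666*t + 13962586836479*t^2)^{16} mod (23146204802041,f) = 22300901898420 + 2335756053405*t + 17089523885985*t^2.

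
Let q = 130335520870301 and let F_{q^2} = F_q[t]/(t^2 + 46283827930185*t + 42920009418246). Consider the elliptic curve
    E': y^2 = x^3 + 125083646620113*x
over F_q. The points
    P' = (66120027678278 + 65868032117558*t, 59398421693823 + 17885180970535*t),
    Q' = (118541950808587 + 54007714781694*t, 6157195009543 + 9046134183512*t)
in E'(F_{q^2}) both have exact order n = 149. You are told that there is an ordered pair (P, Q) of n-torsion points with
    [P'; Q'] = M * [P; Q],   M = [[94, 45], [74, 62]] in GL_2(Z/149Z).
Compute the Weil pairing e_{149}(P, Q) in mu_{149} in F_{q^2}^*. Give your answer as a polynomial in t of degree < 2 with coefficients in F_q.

28582054825707 + 78059205383131*t

Since e_{149}(P,P)=e_{149}(Q,Q)=1 and e_{149}(Q,P)=e_{149}(P,Q)^{-1}, expanding e_{149}(94*P + 45*Q,74*P + 62*Q) leaves e(P,Q)^det(M).
Hence e(P,Q) = e(P',Q')^{17} where 17 = 114^{-1} mod 149.
Run Miller on y^2=x^3+125083646620113*x over F_{130335520870301}: ladder 10010101 (8 bits); e = f_P(D_Q)/f_Q(D_P).
e_{149}(P',Q') = 97439905946422 + 72595437599943*t.
e_{149}(P,Q) = (97439905946422 + 72595437599943*t)^{17} = 28582054825707 + 78059205383131*t.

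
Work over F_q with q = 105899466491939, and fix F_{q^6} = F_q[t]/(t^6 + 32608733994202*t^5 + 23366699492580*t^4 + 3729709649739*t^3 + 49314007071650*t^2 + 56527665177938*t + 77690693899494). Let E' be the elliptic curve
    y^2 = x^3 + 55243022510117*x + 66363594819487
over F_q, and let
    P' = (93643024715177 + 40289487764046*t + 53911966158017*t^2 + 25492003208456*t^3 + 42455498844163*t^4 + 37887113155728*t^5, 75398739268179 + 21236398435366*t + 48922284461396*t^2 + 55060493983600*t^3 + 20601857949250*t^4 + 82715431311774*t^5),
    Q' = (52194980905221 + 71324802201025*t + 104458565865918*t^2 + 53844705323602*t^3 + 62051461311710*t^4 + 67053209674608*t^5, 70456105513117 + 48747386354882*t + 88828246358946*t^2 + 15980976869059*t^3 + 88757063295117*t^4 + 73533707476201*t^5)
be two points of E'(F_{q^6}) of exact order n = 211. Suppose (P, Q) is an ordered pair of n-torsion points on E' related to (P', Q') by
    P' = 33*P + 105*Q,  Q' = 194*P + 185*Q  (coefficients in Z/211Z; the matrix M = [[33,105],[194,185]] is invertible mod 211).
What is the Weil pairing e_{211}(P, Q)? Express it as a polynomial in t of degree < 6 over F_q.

73959146649108 + 84525188339466*t + 48096127395174*t^2 + 2484079432567*t^3 + 5101581130379*t^4 + 81639860836161*t^5

Alternating bilinearity on E[211] (values in mu_{211} in F_{105899466491939^6}) gives e(P',Q') = e(P,Q)^det(M).
So e_{211}(P,Q) = e_{211}(P',Q')^{150}, since 83*150 = 1 mod 211.
8-bit Miller (11010011) on E'/F_{105899466491939} with a'=55243022510117, b'=66363594819487: accumulate tangent/chord ratios at Q'+S and P'+S'.
The quotient is 46036650771811 + 88663570166574*t + 76869797794*t^2 + 88638305485972*t^3 + 47416176614001*t^4 + 59453059612490*t^5.
Finally e_{211}(P,Q) = 73959146649108 + 84525188339466*t + 48096127395174*t^2 + 2484079432567*t^3 + 5101581130379*t^4 + 81639860836161*t^5.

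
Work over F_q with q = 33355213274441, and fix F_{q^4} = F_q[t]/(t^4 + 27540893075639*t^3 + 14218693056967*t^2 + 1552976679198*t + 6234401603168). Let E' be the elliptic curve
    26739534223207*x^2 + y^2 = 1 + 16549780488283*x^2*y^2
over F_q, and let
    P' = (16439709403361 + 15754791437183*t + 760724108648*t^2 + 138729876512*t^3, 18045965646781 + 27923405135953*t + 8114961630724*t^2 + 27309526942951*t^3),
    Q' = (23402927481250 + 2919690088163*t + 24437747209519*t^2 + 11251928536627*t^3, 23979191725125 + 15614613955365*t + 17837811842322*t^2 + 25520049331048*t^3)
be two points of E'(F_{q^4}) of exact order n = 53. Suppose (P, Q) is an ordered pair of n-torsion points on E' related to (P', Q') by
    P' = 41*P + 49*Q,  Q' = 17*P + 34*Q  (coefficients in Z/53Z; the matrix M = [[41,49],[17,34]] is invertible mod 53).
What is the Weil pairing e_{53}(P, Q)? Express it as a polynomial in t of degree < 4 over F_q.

29264698507010 + 25059792417477*t + 2027798769647*t^2 + 14122304852883*t^3

Under M = [[41,49],[17,34]] in GL_2(Z/53), e_{53}(P',Q') = e_{53}(P,Q)^(41*34-49*17 mod 53).
det M = 41*34 - 49*17 = 561 = 31 (mod 53); 31^{-1} = 12 (mod 53).
Edwards->Montgomery: u=(1+y)/(1-y), v=u/x -> 635616465963v^2=u^3+30616580349452u^2+u; then x_W=2547438433731u+18333290210062: y^2=x^3+20043211956803*x+1525627274404.
Miller loop for e_{53} over F_{33355213274441^4}: bits of 53 = 110101; 5 double steps + 3 add steps, l/v at each.
e_{53}(P',Q') = 18756527758619 + 4922689715757*t + 10084239451853*t^2 + 1407500578074*t^3.
(18756527758619 + 4922689715757*t + 10084239451853*t^2 + 1407500578074*t^3)^{12} mod (33355213274441,f) = 29264698507010 + 25059792417477*t + 2027798769647*t^2 + 14122304852883*t^3.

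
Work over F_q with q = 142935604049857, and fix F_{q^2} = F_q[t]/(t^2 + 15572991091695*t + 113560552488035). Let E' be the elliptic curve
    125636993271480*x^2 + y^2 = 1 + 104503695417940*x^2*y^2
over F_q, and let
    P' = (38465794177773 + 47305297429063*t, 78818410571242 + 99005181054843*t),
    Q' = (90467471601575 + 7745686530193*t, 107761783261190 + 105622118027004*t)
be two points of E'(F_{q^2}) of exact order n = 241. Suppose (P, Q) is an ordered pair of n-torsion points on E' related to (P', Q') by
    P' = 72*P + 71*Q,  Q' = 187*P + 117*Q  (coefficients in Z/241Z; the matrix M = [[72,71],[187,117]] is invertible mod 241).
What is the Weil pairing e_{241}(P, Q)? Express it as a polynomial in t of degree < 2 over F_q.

e_{241} is bilinear + alternating on E[241], so e_{241}(72*P + 71*Q, 187*P + 117*Q) = e_{241}(P,Q)^(72*117-71*187).
det(M) mod 241 = 208; its inverse in (Z/241)^* is 73 (check: 208*73 mod 241 = 1).
Map (x,y)_Ed via u=(1+y)/(1-y), v=(1+y)/((1-y)x) to Montgomery A=125302757587696,B=51903148692944; then to (a',b')=(8199505383595,11695721672675).
Double-and-add over 11110001: 8-1 doublings, 5-1 additions; each step l_{T,T}/v_{2T} or l_{T,P'}/v at Q'+S for random S.
The quotient is 99101667431173 + 47943645925087*t.
Thus e_{241}(P,Q) = 2030600496906 + 13991693620951*t.

2030600496906 + 13991693620951*t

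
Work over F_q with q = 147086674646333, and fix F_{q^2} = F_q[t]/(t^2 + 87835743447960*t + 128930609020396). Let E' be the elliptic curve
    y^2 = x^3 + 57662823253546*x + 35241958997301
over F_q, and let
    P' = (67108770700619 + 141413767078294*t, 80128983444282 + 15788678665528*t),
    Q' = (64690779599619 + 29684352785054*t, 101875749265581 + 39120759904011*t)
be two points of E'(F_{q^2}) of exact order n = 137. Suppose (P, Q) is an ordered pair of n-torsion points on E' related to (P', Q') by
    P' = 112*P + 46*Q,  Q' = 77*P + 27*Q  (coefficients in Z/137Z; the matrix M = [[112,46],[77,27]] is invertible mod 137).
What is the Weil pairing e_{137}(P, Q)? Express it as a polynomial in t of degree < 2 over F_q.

Under M = [[112,46],[77,27]] in GL_2(Z/137), e_{137}(P',Q') = e_{137}(P,Q)^(112*27-46*77 mod 137).
So e_{137}(P,Q) = e_{137}(P',Q')^{32}, since 30*32 = 1 mod 137.
Build f_{137,P'} and f_{137,Q'} via the 8-bit ladder of 137=10001001_2; evaluate at shifted divisors; quotient in F_{147086674646333^2}.
Miller gives e_{137}(P',Q') = 97207425645811 + 107317037436793*t in F_{147086674646333^2}.
(97207425645811 + 107317037436793*t)^{32} mod (147086674646333,f) = 138484091681269 + 104392657616780*t.

138484091681269 + 104392657616780*t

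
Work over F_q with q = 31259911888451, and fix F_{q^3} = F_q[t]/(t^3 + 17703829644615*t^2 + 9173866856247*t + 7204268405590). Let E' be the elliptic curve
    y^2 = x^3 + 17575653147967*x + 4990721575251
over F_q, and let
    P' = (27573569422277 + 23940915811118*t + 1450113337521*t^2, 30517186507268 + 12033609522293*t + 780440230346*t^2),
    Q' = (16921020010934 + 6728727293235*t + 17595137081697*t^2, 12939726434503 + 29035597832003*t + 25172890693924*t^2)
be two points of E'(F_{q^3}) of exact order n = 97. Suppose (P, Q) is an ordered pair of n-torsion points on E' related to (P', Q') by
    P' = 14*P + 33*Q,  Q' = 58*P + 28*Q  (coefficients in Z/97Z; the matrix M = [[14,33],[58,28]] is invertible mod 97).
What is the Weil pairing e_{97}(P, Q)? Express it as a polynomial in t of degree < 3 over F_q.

The 97-Weil pairing on E[97] over F_{31259911888451} is alternating-bilinear: e_{97}(P',Q') = e_{97}(P,Q)^det(M).
det M = 14*28 - 33*58 = -1522 = 30 (mod 97); 30^{-1} = 55 (mod 97).
n = 97 = (1100001)_2 (7 bits, wt 3); accumulate f_{97,P'}(Q'+S)/f_{97,P'}(S) along the 6-step ladder.
Miller gives e_{97}(P',Q') = 43268011126 + 24082584138452*t + 26691866773277*t^2 in F_{31259911888451^3}.
Raise to 55: e(P,Q) = 27521524466005 + 19728332746786*t + 30805795765762*t^2 in mu_{97}.

27521524466005 + 19728332746786*t + 30805795765762*t^2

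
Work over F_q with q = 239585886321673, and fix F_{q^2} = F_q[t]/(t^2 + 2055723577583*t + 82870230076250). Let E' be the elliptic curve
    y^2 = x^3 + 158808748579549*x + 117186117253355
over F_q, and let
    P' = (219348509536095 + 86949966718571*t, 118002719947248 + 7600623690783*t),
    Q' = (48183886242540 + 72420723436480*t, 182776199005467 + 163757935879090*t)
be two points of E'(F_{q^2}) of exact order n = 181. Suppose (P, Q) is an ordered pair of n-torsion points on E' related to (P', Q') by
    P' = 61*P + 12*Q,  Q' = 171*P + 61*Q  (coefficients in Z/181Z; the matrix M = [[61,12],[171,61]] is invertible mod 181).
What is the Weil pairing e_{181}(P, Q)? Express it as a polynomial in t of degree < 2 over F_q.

187757172817498 + 228588320985431*t

e_{181} is bilinear + alternating on E[181], so e_{181}(61*P + 12*Q, 171*P + 61*Q) = e_{181}(P,Q)^(61*61-12*171).
So e_{181}(P,Q) = e_{181}(P',Q')^{86}, since 40*86 = 1 mod 181.
n = 181 = (10110101)_2 (8 bits, wt 5); accumulate f_{181,P'}(Q'+S)/f_{181,P'}(S) along the 7-step ladder.
e_{181}(P',Q') = 213789985304130 + 187278641488215*t.
(213789985304130 + 187278641488215*t)^{86} mod (239585886321673,f) = 187757172817498 + 228588320985431*t.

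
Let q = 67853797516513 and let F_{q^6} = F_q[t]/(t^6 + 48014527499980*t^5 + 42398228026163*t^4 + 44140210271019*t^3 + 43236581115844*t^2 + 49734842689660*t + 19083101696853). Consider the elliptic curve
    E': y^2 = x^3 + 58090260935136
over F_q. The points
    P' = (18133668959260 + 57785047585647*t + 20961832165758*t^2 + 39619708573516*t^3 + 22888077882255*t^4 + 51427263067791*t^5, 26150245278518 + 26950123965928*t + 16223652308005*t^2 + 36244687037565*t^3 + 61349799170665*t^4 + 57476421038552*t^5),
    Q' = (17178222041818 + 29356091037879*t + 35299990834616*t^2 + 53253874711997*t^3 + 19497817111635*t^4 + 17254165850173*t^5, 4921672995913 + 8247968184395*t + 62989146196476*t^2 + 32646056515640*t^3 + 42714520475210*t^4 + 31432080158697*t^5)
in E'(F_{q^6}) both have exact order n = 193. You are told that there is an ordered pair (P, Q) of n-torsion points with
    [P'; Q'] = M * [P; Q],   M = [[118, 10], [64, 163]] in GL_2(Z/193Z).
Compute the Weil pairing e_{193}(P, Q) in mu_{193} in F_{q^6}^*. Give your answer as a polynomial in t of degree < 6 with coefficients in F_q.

Since e_{193}(P,P)=e_{193}(Q,Q)=1 and e_{193}(Q,P)=e_{193}(P,Q)^{-1}, expanding e_{193}(118*P + 10*Q,64*P + 163*Q) leaves e(P,Q)^det(M).
Hence e(P,Q) = e(P',Q')^{155} where 155 = 66^{-1} mod 193.
Build f_{193,P'} and f_{193,Q'} via the 8-bit ladder of 193=11000001_2; evaluate at shifted divisors; quotient in F_{67853797516513^6}.
Result: e(P',Q') = 38559270094092 + 40109163930288*t + 59745526721573*t^2 + 35425539656619*t^3 + 25579136161646*t^4 + 57062568224990*t^5.
Raise to 155: e(P,Q) = 42390234182836 + 64980446814065*t + 35668589603557*t^2 + 66833024792569*t^3 + 4254411641331*t^4 + 38932361945658*t^5 in mu_{193}.

42390234182836 + 64980446814065*t + 35668589603557*t^2 + 66833024792569*t^3 + 4254411641331*t^4 + 38932361945658*t^5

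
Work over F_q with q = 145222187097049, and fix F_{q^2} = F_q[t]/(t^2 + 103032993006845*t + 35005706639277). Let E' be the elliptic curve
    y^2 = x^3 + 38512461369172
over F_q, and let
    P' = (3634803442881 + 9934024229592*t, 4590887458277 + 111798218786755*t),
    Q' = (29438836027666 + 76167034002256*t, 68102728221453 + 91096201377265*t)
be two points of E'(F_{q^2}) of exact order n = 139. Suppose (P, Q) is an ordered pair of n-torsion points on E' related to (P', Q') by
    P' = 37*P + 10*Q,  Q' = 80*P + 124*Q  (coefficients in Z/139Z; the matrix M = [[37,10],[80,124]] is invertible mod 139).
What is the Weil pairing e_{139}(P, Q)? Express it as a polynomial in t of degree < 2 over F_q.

Alternating bilinearity on E[139] (values in mu_{139} in F_{145222187097049^2}) gives e(P',Q') = e(P,Q)^det(M).
det(M) mod 139 = 35; its inverse in (Z/139)^* is 4 (check: 35*4 mod 139 = 1).
8-bit Miller (10001011) on E'/F_{145222187097049} with a'=0, b'=38512461369172: accumulate tangent/chord ratios at Q'+S and P'+S'.
Result: e(P',Q') = 73504161231627 + 69385373533307*t.
Finally e_{139}(P,Q) = 104707244099735 + 3063469975093*t.

104707244099735 + 3063469975093*t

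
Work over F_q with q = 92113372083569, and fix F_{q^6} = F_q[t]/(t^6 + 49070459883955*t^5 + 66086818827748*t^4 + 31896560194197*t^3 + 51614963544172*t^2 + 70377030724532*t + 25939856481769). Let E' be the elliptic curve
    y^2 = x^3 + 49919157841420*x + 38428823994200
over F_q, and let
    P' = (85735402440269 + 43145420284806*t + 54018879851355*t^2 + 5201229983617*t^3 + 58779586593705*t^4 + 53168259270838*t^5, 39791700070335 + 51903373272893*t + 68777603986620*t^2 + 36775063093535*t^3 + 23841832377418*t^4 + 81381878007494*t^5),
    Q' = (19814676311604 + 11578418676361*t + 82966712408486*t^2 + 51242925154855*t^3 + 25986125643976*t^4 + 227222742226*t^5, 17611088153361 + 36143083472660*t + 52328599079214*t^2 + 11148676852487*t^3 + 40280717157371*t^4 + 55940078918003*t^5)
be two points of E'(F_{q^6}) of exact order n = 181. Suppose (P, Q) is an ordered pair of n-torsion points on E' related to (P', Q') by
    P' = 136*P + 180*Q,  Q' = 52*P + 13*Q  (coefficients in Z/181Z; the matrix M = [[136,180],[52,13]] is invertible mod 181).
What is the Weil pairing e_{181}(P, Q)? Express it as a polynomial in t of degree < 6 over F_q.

Alternating bilinearity on E[181] (values in mu_{181} in F_{92113372083569^6}) gives e(P',Q') = e(P,Q)^det(M).
Inverting 10 mod 181: 163. Thus e_{181}(P,Q) = e(P',Q')^{163}.
Build f_{181,P'} and f_{181,Q'} via the 8-bit ladder of 181=10110101_2; evaluate at shifted divisors; quotient in F_{92113372083569^6}.
e_{181}(P',Q') = 14876445140961 + 90713657146649*t + 17958616912266*t^2 + 70554079850115*t^3 + 66005561685606*t^4 + 12111246320237*t^5.
Hence e(P,Q) = 30764810238452 + 14176671564701*t + 44608705895151*t^2 + 60160179669666*t^3 + 40221018525176*t^4 + 64209065346841*t^5 in F_{92113372083569^6}^*.

30764810238452 + 14176671564701*t + 44608705895151*t^2 + 60160179669666*t^3 + 40221018525176*t^4 + 64209065346841*t^5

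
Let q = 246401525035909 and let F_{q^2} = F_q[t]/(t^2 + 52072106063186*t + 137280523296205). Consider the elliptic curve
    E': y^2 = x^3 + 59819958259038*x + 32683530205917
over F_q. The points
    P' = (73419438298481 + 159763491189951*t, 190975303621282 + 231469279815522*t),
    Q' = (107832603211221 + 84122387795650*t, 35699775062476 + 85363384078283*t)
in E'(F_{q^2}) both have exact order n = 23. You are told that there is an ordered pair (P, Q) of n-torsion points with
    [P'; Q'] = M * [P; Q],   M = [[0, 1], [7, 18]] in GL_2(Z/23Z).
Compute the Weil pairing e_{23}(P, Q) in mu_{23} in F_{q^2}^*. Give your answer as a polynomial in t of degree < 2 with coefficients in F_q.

Under M = [[0,1],[7,18]] in GL_2(Z/23), e_{23}(P',Q') = e_{23}(P,Q)^(0*18-1*7 mod 23).
0*18 - 1*7 = -7; reduced mod 23: det = 16, inverse 13.
Build f_{23,P'} and f_{23,Q'} via the 5-bit ladder of 23=10111_2; evaluate at shifted divisors; quotient in F_{246401525035909^2}.
Miller gives e_{23}(P',Q') = 71536622142444 + 132749081560991*t in F_{246401525035909^2}.
Thus e_{23}(P,Q) = 62026473362925 + 162107816201645*t.

62026473362925 + 162107816201645*t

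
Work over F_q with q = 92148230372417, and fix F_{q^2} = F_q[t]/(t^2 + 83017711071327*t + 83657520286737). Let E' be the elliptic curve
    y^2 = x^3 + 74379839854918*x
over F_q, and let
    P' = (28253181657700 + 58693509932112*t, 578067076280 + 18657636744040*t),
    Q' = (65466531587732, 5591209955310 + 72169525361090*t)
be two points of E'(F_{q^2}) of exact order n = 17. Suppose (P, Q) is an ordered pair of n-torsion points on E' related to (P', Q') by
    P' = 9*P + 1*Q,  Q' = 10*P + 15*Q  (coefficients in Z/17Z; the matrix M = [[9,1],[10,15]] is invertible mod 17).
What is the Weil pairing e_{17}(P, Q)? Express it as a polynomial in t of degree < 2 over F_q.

77680252060003 + 71610861974825*t

Under M = [[9,1],[10,15]] in GL_2(Z/17), e_{17}(P',Q') = e_{17}(P,Q)^(9*15-1*10 mod 17).
9*15 - 1*10 = 125; reduced mod 17: det = 6, inverse 3.
Build f_{17,P'} and f_{17,Q'} via the 5-bit ladder of 17=10001_2; evaluate at shifted divisors; quotient in F_{92148230372417^2}.
f_P(D_Q)/f_Q(D_P) = 67725840863754 + 44451688546736*t.
Finally e_{17}(P,Q) = 77680252060003 + 71610861974825*t.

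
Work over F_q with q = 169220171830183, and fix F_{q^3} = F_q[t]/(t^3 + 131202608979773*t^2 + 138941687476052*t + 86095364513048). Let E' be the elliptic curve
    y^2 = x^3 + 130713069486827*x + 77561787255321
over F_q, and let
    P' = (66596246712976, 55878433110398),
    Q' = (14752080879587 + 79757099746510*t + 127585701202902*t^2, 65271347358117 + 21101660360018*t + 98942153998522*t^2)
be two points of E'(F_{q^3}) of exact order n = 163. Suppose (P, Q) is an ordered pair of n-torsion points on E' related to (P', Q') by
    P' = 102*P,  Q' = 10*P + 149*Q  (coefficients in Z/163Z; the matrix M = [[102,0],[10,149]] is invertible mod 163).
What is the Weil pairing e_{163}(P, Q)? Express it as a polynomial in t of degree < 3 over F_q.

79900371101015 + 128909188639756*t + 10798711036710*t^2

e_{163}(aP+bQ,cP+dQ) = e_{163}(P,Q)^(ad-bc); with (a,b,c,d)=(102,0,10,149) this gives the det-163 law.
Inverting 39 mod 163: 46. Thus e_{163}(P,Q) = e(P',Q')^{46}.
Miller loop for e_{163} over F_{169220171830183^3}: bits of 163 = 10100011; 7 double steps + 3 add steps, l/v at each.
Miller gives e_{163}(P',Q') = 149848831427926 + 139701828898006*t + 129093340641716*t^2 in F_{169220171830183^3}.
Hence e(P,Q) = 79900371101015 + 128909188639756*t + 10798711036710*t^2 in F_{169220171830183^3}^*.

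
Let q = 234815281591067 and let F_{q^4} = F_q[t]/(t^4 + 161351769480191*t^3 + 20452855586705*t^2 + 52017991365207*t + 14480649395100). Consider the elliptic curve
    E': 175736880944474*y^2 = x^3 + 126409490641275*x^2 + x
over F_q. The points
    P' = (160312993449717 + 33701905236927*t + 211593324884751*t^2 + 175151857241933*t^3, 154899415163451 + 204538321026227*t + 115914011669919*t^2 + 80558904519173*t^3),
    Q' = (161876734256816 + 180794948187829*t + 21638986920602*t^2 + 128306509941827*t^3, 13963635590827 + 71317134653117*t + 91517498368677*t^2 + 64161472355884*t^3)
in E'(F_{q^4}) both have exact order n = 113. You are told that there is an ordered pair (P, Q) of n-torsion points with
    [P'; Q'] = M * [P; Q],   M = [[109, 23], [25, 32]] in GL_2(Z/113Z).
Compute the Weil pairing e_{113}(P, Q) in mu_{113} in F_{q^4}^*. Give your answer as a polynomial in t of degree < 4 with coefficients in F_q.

e_{113}(aP+bQ,cP+dQ) = e_{113}(P,Q)^(ad-bc); with (a,b,c,d)=(109,23,25,32) this gives the det-113 law.
So e_{113}(P,Q) = e_{113}(P',Q')^{9}, since 88*9 = 1 mod 113.
Montgomery->Weierstrass: x_W = 97585753728707*x+37605930362911, y_W=97585753728707*y on F_{234815281591067}; lands on y^2=x^3+180789134002083*x+185547629472547.
Double-and-add over 1110001: 7-1 doublings, 4-1 additions; each step l_{T,T}/v_{2T} or l_{T,P'}/v at Q'+S for random S.
Miller gives e_{113}(P',Q') = 168171298966102 + 155450222158990*t + 195809793799052*t^2 + 109140895077284*t^3 in F_{234815281591067^4}.
Raise to 9: e(P,Q) = 139471976694113 + 47512177934724*t + 160731321498739*t^2 + 146481450668069*t^3 in mu_{113}.

139471976694113 + 47512177934724*t + 160731321498739*t^2 + 146481450668069*t^3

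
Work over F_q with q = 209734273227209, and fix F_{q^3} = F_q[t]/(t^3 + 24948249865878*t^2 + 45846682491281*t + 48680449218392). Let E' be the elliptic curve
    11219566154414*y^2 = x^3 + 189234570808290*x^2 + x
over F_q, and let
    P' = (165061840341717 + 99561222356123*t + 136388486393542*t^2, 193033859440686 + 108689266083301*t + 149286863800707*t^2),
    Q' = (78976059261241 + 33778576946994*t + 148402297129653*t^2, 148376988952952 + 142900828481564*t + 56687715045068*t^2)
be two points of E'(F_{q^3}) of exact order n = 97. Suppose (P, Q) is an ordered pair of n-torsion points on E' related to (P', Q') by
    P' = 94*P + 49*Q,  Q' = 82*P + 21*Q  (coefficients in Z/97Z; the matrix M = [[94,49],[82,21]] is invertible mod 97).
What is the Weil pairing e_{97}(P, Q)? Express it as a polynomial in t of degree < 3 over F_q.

16369812016649 + 101127754288432*t + 33924951757486*t^2

Alternating bilinearity on E[97] (values in mu_{97} in F_{209734273227209^3}) gives e(P',Q') = e(P,Q)^det(M).
94*21 - 49*82 = -2044; reduced mod 97: det = 90, inverse 83.
(x,y)|->(45139466998187x+128223863478593,45139466998187y) sends E' to y^2=x^3+721928245163*x+143713406378354.
n = 97 = (1100001)_2 (7 bits, wt 3); accumulate f_{97,P'}(Q'+S)/f_{97,P'}(S) along the 6-step ladder.
e_{97}(P',Q') = 43150974535830 + 184137343583879*t + 55708775386056*t^2.
Thus e_{97}(P,Q) = 16369812016649 + 101127754288432*t + 33924951757486*t^2.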